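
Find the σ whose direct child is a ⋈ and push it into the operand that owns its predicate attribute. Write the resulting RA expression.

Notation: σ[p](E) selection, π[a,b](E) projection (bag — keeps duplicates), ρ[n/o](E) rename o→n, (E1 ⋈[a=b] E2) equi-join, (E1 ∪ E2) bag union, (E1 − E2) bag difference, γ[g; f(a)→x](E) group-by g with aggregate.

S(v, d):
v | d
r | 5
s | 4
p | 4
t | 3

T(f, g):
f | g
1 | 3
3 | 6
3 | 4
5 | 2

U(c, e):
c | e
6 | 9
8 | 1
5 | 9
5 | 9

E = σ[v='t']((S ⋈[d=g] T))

σ filters on v, owned by the left side.
E' = (σ[v='t'](S) ⋈[d=g] T)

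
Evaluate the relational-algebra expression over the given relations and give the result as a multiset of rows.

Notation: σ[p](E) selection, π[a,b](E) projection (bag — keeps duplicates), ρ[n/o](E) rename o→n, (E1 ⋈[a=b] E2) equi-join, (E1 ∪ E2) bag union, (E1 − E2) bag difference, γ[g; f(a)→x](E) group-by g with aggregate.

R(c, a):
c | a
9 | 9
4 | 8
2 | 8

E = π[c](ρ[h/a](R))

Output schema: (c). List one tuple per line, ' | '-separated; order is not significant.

Per-node cardinality:
  R → 3
  ρ[h/a](R) → 3
  π[c](ρ[h/a](R)) → 3

== RESULT ==
c
2
4
9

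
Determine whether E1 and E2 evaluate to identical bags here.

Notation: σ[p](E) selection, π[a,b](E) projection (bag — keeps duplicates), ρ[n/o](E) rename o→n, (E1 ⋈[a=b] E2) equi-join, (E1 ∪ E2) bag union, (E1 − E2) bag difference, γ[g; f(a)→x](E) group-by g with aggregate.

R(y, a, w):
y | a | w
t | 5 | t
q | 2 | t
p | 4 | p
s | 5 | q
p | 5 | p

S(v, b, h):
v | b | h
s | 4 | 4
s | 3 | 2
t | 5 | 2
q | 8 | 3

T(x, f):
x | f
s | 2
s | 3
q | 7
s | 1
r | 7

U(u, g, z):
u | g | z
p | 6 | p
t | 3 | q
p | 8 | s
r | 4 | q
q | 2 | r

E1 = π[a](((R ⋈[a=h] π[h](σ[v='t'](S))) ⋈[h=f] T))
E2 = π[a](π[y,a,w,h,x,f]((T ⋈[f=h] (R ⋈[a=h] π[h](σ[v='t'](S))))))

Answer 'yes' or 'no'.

E1 subexpression sizes:
  R → 5
  S → 4
  σ[v='t'](S) → 1
  π[h](σ[v='t'](S)) → 1
  (R ⋈[a=h] π[h](σ[v='t'](S))) → 1
  T → 5
  ((R ⋈[a=h] π[h](σ[v='t'](S))) ⋈[h=f] T) → 1
  π[a](((R ⋈[a=h] π[h](σ[v='t'](S))) ⋈[h=f] T)) → 1
E2 subexpression sizes:
  T → 5
  R → 5
  S → 4
  σ[v='t'](S) → 1
  π[h](σ[v='t'](S)) → 1
  (R ⋈[a=h] π[h](σ[v='t'](S))) → 1
  (T ⋈[f=h] (R ⋈[a=h] π[h](σ[v='t'](S)))) → 1
  π[y,a,w,h,x,f]((T ⋈[f=h] (R ⋈[a=h] π[h](σ[v='t'](S))))) → 1
  π[a](π[y,a,w,h,x,f]((T ⋈[f=h] (R ⋈[a=h] π[h](σ[v='t'](S)))))) → 1

E1 and E2 produce the same multiset:
a
2

yes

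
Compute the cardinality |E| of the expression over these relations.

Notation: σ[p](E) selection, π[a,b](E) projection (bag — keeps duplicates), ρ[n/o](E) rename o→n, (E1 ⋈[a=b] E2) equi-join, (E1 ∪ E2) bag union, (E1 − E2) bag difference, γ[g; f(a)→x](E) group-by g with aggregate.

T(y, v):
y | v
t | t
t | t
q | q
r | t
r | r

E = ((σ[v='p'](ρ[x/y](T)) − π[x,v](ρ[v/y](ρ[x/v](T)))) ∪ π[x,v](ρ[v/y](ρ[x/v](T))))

Row counts bottom-up:
  T → 5
  ρ[x/y](T) → 5
  σ[v='p'](ρ[x/y](T)) → 0
  T → 5
  ρ[x/v](T) → 5
  ρ[v/y](ρ[x/v](T)) → 5
  π[x,v](ρ[v/y](ρ[x/v](T))) → 5
  (σ[v='p'](ρ[x/y](T)) − π[x,v](ρ[v/y](ρ[x/v](T)))) → 0
  T → 5
  ρ[x/v](T) → 5
  ρ[v/y](ρ[x/v](T)) → 5
  π[x,v](ρ[v/y](ρ[x/v](T))) → 5
  ((σ[v='p'](ρ[x/y](T)) − π[x,v](ρ[v/y](ρ[x/v](T)))) ∪ π[x,v](ρ[v/y](ρ[x/v](T)))) → 5

|E| = 5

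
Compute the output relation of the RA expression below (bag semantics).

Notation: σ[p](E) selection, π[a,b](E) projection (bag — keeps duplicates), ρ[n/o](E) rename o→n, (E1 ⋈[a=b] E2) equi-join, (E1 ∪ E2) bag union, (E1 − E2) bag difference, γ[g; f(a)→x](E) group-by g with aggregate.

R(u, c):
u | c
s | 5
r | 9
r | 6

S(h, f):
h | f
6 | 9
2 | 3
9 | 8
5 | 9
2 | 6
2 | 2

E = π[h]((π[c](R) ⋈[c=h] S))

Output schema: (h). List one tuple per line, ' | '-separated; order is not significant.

Row counts bottom-up:
  R → 3
  π[c](R) → 3
  S → 6
  (π[c](R) ⋈[c=h] S) → 3
  π[h]((π[c](R) ⋈[c=h] S)) → 3

== RESULT ==
h
5
6
9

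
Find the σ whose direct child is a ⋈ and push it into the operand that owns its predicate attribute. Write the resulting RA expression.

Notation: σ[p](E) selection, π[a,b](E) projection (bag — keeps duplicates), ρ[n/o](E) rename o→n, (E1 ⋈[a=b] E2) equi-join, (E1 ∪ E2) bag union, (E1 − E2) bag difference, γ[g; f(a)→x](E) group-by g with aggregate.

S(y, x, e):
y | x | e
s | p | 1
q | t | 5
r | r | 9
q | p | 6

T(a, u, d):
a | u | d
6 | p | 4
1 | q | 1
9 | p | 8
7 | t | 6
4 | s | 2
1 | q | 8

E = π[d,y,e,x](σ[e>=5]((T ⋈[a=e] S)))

σ filters on e, owned by the right side.
E' = π[d,y,e,x]((T ⋈[a=e] σ[e>=5](S)))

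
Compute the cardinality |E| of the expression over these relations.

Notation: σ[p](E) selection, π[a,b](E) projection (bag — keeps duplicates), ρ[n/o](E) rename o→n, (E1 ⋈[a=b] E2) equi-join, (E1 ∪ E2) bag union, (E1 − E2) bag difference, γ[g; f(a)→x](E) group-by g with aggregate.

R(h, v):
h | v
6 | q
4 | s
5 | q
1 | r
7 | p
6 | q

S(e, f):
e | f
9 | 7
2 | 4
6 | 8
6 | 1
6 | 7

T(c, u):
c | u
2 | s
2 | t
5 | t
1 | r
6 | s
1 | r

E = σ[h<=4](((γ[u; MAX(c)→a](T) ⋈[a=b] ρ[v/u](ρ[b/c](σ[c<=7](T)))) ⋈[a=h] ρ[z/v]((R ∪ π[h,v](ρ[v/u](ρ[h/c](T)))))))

Subexpression sizes:
  T → 6
  γ[u; MAX(c)→a](T) → 3
  T → 6
  σ[c<=7](T) → 6
  ρ[b/c](σ[c<=7](T)) → 6
  ρ[v/u](ρ[b/c](σ[c<=7](T))) → 6
  (γ[u; MAX(c)→a](T) ⋈[a=b] ρ[v/u](ρ[b/c](σ[c<=7](T)))) → 4
  R → 6
  T → 6
  ρ[h/c](T) → 6
  ρ[v/u](ρ[h/c](T)) → 6
  π[h,v](ρ[v/u](ρ[h/c](T))) → 6
  (R ∪ π[h,v](ρ[v/u](ρ[h/c](T)))) → 12
  ρ[z/v]((R ∪ π[h,v](ρ[v/u](ρ[h/c](T))))) → 12
  ((γ[u; MAX(c)→a](T) ⋈[a=b] ρ[v/u](ρ[b/c](σ[c<=7](T)))) ⋈[a=h] ρ[z/v]((R ∪ π[h,v](ρ[v/u](ρ[h/c](T)))))) → 11
  σ[h<=4](((γ[u; MAX(c)→a](T) ⋈[a=b] ρ[v/u](ρ[b/c](σ[c<=7](T)))) ⋈[a=h] ρ[z/v]((R ∪ π[h,v](ρ[v/u](ρ[h/c](T))))))) → 6

|E| = 6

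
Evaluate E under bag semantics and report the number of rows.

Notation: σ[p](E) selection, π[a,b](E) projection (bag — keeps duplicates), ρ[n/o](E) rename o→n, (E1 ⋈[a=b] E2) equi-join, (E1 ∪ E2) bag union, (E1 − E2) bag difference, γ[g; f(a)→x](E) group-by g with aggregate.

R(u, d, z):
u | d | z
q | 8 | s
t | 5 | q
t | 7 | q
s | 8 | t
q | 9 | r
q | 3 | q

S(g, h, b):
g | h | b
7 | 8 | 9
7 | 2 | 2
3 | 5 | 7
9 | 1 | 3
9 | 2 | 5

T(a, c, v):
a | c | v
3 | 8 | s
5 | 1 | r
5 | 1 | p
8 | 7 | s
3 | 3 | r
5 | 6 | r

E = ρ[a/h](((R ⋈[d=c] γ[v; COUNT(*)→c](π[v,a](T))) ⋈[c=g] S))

Subexpression sizes:
  R → 6
  T → 6
  π[v,a](T) → 6
  γ[v; COUNT(*)→c](π[v,a](T)) → 3
  (R ⋈[d=c] γ[v; COUNT(*)→c](π[v,a](T))) → 1
  S → 5
  ((R ⋈[d=c] γ[v; COUNT(*)→c](π[v,a](T))) ⋈[c=g] S) → 1
  ρ[a/h](((R ⋈[d=c] γ[v; COUNT(*)→c](π[v,a](T))) ⋈[c=g] S)) → 1

|E| = 1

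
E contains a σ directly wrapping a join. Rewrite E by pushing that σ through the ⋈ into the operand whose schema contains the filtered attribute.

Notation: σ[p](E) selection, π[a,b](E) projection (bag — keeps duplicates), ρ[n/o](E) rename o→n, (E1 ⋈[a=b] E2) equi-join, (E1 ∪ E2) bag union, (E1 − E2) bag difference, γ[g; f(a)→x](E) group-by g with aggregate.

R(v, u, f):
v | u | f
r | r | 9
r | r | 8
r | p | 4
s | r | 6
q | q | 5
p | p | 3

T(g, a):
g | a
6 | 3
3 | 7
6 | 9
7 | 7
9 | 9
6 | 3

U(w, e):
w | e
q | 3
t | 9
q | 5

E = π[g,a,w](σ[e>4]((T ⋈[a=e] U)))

σ filters on e, owned by the right side.
E' = π[g,a,w]((T ⋈[a=e] σ[e>4](U)))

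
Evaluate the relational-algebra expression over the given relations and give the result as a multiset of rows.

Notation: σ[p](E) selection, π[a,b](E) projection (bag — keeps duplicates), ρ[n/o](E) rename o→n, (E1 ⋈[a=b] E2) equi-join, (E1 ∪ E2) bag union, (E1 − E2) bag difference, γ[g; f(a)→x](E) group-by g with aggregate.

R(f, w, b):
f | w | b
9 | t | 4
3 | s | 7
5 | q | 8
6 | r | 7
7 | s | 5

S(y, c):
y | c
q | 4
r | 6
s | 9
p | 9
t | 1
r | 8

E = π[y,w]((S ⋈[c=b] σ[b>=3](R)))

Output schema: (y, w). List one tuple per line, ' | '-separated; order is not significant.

Per-node cardinality:
  S → 6
  R → 5
  σ[b>=3](R) → 5
  (S ⋈[c=b] σ[b>=3](R)) → 2
  π[y,w]((S ⋈[c=b] σ[b>=3](R))) → 2

== RESULT ==
y | w
q | t
r | q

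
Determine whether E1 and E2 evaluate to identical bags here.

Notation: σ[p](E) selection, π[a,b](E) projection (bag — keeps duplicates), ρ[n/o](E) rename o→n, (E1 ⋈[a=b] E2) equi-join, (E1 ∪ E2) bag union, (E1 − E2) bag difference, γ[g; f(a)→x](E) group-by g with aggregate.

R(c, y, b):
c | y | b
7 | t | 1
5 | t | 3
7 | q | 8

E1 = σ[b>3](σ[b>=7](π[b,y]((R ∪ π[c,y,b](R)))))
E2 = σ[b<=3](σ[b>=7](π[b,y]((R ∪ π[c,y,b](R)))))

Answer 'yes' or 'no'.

E1 stepwise |·|:
  R → 3
  R → 3
  π[c,y,b](R) → 3
  (R ∪ π[c,y,b](R)) → 6
  π[b,y]((R ∪ π[c,y,b](R))) → 6
  σ[b>=7](π[b,y]((R ∪ π[c,y,b](R)))) → 2
  σ[b>3](σ[b>=7](π[b,y]((R ∪ π[c,y,b](R))))) → 2
E2 stepwise |·|:
  R → 3
  R → 3
  π[c,y,b](R) → 3
  (R ∪ π[c,y,b](R)) → 6
  π[b,y]((R ∪ π[c,y,b](R))) → 6
  σ[b>=7](π[b,y]((R ∪ π[c,y,b](R)))) → 2
  σ[b<=3](σ[b>=7](π[b,y]((R ∪ π[c,y,b](R))))) → 0

E1 result:
b | y
8 | q
8 | q
E2 result:
b | y
(0 rows)
Witness: (8, 'q') appears 2× in E1 but 0× in E2.

no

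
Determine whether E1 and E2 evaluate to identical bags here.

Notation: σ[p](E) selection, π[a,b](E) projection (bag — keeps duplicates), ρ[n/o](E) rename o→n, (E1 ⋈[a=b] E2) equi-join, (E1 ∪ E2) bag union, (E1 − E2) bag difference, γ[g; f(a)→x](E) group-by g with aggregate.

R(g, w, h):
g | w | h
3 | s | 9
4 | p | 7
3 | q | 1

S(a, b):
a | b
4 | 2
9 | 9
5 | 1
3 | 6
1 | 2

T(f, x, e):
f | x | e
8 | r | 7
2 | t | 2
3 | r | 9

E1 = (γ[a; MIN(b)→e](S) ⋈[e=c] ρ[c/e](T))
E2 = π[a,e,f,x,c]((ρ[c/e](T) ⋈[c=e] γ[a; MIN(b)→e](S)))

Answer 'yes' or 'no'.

E1 row counts bottom-up:
  S → 5
  γ[a; MIN(b)→e](S) → 5
  T → 3
  ρ[c/e](T) → 3
  (γ[a; MIN(b)→e](S) ⋈[e=c] ρ[c/e](T)) → 3
E2 row counts bottom-up:
  T → 3
  ρ[c/e](T) → 3
  S → 5
  γ[a; MIN(b)→e](S) → 5
  (ρ[c/e](T) ⋈[c=e] γ[a; MIN(b)→e](S)) → 3
  π[a,e,f,x,c]((ρ[c/e](T) ⋈[c=e] γ[a; MIN(b)→e](S))) → 3

E1 and E2 produce the same multiset:
a | e | f | x | c
1 | 2 | 2 | t | 2
4 | 2 | 2 | t | 2
9 | 9 | 3 | r | 9

yes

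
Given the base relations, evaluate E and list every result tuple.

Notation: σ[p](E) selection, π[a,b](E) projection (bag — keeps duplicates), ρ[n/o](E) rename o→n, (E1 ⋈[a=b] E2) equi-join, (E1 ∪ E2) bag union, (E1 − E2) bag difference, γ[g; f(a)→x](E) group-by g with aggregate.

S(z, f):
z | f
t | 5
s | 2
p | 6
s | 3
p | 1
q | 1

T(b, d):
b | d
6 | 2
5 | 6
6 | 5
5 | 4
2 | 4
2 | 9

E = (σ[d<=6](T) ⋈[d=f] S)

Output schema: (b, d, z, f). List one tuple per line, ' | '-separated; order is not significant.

Subexpression sizes:
  T → 6
  σ[d<=6](T) → 5
  S → 6
  (σ[d<=6](T) ⋈[d=f] S) → 3

== RESULT ==
b | d | z | f
5 | 6 | p | 6
6 | 2 | s | 2
6 | 5 | t | 5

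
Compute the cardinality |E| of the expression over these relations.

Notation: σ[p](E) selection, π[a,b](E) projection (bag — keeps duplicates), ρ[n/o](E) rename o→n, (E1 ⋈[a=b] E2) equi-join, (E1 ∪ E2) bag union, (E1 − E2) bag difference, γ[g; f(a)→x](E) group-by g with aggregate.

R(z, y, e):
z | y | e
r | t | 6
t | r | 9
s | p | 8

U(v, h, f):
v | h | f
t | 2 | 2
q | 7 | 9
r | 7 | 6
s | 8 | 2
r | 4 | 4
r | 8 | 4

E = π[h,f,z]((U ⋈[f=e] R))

Per-node cardinality:
  U → 6
  R → 3
  (U ⋈[f=e] R) → 2
  π[h,f,z]((U ⋈[f=e] R)) → 2

|E| = 2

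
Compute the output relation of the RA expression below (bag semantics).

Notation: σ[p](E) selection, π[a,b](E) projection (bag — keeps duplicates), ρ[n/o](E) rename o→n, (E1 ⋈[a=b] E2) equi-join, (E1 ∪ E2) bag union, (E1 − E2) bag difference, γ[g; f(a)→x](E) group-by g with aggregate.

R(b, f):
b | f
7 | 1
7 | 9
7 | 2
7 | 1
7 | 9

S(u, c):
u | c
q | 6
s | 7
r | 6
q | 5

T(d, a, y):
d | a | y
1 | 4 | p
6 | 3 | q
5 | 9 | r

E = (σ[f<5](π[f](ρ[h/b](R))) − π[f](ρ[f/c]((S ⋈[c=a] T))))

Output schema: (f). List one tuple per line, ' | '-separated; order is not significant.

Stepwise |·|:
  R → 5
  ρ[h/b](R) → 5
  π[f](ρ[h/b](R)) → 5
  σ[f<5](π[f](ρ[h/b](R))) → 3
  S → 4
  T → 3
  (S ⋈[c=a] T) → 0
  ρ[f/c]((S ⋈[c=a] T)) → 0
  π[f](ρ[f/c]((S ⋈[c=a] T))) → 0
  (σ[f<5](π[f](ρ[h/b](R))) − π[f](ρ[f/c]((S ⋈[c=a] T)))) → 3

== RESULT ==
f
1
1
2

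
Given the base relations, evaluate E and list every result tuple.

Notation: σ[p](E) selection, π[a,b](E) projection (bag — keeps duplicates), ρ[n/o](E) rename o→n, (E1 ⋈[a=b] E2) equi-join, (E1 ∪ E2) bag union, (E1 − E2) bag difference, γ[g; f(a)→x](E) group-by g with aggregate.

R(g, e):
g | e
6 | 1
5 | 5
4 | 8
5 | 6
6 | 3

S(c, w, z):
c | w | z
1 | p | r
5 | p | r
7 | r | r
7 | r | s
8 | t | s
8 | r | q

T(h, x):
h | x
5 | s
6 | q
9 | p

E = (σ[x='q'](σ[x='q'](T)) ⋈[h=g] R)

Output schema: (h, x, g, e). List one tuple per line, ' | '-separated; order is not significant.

Stepwise |·|:
  T → 3
  σ[x='q'](T) → 1
  σ[x='q'](σ[x='q'](T)) → 1
  R → 5
  (σ[x='q'](σ[x='q'](T)) ⋈[h=g] R) → 2

== RESULT ==
h | x | g | e
6 | q | 6 | 1
6 | q | 6 | 3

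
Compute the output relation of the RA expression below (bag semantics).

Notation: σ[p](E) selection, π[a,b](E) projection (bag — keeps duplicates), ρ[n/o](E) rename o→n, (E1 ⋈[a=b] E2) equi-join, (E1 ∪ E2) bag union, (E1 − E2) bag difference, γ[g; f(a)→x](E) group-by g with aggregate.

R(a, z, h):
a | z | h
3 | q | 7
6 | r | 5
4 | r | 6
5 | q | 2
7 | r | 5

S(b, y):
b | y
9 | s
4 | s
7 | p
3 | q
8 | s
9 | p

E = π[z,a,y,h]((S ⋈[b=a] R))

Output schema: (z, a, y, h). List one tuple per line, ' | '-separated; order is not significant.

Row counts bottom-up:
  S → 6
  R → 5
  (S ⋈[b=a] R) → 3
  π[z,a,y,h]((S ⋈[b=a] R)) → 3

== RESULT ==
z | a | y | h
q | 3 | q | 7
r | 4 | s | 6
r | 7 | p | 5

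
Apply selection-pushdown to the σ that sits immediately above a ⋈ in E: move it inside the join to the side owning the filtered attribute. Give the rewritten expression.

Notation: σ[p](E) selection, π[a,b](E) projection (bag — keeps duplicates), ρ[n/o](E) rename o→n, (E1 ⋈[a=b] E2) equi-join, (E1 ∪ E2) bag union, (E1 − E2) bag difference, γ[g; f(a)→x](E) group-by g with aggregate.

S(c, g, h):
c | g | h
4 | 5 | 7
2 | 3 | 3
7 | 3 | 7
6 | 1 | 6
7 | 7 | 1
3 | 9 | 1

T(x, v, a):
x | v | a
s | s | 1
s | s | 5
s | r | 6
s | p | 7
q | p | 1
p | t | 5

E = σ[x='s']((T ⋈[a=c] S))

σ filters on x, owned by the left side.
E' = (σ[x='s'](T) ⋈[a=c] S)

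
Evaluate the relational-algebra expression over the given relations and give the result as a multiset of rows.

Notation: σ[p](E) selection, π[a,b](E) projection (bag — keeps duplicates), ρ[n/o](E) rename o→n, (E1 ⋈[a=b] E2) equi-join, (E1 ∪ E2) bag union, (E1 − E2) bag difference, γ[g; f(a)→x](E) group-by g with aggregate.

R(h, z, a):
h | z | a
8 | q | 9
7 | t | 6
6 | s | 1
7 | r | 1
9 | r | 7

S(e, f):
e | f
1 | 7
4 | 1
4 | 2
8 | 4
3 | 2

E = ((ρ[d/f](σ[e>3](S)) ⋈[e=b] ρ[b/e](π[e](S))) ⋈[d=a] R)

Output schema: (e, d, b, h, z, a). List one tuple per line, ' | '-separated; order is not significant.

Row counts bottom-up:
  S → 5
  σ[e>3](S) → 3
  ρ[d/f](σ[e>3](S)) → 3
  S → 5
  π[e](S) → 5
  ρ[b/e](π[e](S)) → 5
  (ρ[d/f](σ[e>3](S)) ⋈[e=b] ρ[b/e](π[e](S))) → 5
  R → 5
  ((ρ[d/f](σ[e>3](S)) ⋈[e=b] ρ[b/e](π[e](S))) ⋈[d=a] R) → 4

== RESULT ==
e | d | b | h | z | a
4 | 1 | 4 | 6 | s | 1
4 | 1 | 4 | 6 | s | 1
4 | 1 | 4 | 7 | r | 1
4 | 1 | 4 | 7 | r | 1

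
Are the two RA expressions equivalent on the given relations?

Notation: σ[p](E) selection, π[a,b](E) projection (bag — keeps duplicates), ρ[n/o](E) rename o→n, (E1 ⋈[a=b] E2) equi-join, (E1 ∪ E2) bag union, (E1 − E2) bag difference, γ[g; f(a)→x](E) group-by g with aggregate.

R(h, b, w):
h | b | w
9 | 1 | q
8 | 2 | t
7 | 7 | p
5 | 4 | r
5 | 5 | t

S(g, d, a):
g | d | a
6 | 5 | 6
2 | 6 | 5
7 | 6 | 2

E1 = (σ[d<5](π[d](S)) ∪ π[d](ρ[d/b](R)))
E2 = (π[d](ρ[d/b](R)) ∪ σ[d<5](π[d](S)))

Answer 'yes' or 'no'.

E1 subexpression sizes:
  S → 3
  π[d](S) → 3
  σ[d<5](π[d](S)) → 0
  R → 5
  ρ[d/b](R) → 5
  π[d](ρ[d/b](R)) → 5
  (σ[d<5](π[d](S)) ∪ π[d](ρ[d/b](R))) → 5
E2 subexpression sizes:
  R → 5
  ρ[d/b](R) → 5
  π[d](ρ[d/b](R)) → 5
  S → 3
  π[d](S) → 3
  σ[d<5](π[d](S)) → 0
  (π[d](ρ[d/b](R)) ∪ σ[d<5](π[d](S))) → 5

E1 and E2 produce the same multiset:
d
1
2
4
5
7

yes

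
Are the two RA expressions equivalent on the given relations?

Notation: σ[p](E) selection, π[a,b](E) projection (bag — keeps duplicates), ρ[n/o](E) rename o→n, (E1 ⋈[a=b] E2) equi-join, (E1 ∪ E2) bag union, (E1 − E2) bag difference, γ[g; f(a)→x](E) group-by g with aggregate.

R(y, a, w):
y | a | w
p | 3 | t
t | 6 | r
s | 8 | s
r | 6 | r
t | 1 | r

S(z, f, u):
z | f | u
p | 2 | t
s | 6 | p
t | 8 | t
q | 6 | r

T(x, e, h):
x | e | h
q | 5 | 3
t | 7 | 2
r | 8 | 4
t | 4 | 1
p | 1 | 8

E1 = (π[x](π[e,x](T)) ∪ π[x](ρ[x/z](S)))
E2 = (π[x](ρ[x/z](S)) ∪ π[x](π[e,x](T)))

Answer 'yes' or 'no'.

E1 stepwise |·|:
  T → 5
  π[e,x](T) → 5
  π[x](π[e,x](T)) → 5
  S → 4
  ρ[x/z](S) → 4
  π[x](ρ[x/z](S)) → 4
  (π[x](π[e,x](T)) ∪ π[x](ρ[x/z](S))) → 9
E2 stepwise |·|:
  S → 4
  ρ[x/z](S) → 4
  π[x](ρ[x/z](S)) → 4
  T → 5
  π[e,x](T) → 5
  π[x](π[e,x](T)) → 5
  (π[x](ρ[x/z](S)) ∪ π[x](π[e,x](T))) → 9

E1 and E2 produce the same multiset:
x
p
p
q
q
r
s
t
t
t

yes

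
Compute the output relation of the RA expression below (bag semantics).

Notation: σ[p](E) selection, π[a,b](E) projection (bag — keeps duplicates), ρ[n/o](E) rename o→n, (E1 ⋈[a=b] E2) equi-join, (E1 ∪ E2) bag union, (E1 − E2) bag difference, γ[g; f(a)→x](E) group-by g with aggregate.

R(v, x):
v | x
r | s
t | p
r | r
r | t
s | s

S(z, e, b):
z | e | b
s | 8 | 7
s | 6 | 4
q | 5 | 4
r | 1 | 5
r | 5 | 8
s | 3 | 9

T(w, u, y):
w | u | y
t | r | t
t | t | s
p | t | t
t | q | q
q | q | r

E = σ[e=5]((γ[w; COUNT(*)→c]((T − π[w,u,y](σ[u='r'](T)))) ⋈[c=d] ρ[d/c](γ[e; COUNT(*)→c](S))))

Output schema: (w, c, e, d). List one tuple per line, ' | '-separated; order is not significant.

Stepwise |·|:
  T → 5
  T → 5
  σ[u='r'](T) → 1
  π[w,u,y](σ[u='r'](T)) → 1
  (T − π[w,u,y](σ[u='r'](T))) → 4
  γ[w; COUNT(*)→c]((T − π[w,u,y](σ[u='r'](T)))) → 3
  S → 6
  γ[e; COUNT(*)→c](S) → 5
  ρ[d/c](γ[e; COUNT(*)→c](S)) → 5
  (γ[w; COUNT(*)→c]((T − π[w,u,y](σ[u='r'](T)))) ⋈[c=d] ρ[d/c](γ[e; COUNT(*)→c](S))) → 9
  σ[e=5]((γ[w; COUNT(*)→c]((T − π[w,u,y](σ[u='r'](T)))) ⋈[c=d] ρ[d/c](γ[e; COUNT(*)→c](S)))) → 1

== RESULT ==
w | c | e | d
t | 2 | 5 | 2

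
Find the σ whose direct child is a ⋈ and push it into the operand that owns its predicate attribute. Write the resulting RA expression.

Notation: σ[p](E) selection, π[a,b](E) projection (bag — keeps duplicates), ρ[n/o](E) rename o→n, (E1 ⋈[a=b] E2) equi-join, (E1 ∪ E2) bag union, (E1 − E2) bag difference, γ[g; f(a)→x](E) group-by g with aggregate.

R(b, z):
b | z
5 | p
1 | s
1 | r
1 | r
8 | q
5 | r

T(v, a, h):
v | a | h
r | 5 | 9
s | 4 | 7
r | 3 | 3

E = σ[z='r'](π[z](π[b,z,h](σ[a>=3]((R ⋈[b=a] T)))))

σ filters on a, owned by the right side.
E' = σ[z='r'](π[z](π[b,z,h]((R ⋈[b=a] σ[a>=3](T)))))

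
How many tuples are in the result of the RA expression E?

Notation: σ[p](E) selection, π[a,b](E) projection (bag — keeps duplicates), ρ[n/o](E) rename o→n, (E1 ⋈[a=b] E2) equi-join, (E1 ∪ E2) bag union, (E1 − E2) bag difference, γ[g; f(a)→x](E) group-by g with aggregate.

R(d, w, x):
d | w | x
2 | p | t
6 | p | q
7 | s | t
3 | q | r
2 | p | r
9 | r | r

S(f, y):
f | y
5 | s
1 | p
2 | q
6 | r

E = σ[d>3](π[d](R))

Stepwise |·|:
  R → 6
  π[d](R) → 6
  σ[d>3](π[d](R)) → 3

|E| = 3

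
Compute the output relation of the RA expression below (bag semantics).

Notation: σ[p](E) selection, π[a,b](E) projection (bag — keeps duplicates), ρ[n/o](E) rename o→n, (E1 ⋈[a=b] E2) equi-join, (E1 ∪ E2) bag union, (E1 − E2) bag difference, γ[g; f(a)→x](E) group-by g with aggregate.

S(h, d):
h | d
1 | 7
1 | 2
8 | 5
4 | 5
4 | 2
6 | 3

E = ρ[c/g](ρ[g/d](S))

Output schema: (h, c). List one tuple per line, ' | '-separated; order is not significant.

Row counts bottom-up:
  S → 6
  ρ[g/d](S) → 6
  ρ[c/g](ρ[g/d](S)) → 6

== RESULT ==
h | c
1 | 2
1 | 7
4 | 2
4 | 5
6 | 3
8 | 5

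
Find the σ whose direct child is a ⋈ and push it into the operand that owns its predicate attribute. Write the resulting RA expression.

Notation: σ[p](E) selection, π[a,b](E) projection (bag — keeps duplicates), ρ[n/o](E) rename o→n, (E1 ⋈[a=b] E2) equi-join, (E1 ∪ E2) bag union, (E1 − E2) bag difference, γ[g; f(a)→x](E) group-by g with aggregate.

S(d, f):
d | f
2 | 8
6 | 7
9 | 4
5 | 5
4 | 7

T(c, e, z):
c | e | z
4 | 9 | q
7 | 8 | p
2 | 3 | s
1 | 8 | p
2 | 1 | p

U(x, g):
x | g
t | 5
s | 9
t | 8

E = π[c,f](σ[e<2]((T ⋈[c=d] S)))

σ filters on e, owned by the left side.
E' = π[c,f]((σ[e<2](T) ⋈[c=d] S))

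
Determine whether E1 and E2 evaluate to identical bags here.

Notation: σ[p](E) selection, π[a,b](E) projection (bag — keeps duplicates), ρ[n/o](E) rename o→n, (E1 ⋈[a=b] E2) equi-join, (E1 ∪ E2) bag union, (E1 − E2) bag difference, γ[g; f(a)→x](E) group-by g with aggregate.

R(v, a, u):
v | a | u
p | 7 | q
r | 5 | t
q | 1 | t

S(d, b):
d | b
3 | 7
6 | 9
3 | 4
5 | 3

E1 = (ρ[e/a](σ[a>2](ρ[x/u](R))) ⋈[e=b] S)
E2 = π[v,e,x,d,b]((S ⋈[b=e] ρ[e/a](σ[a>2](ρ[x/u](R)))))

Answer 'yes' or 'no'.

E1 stepwise |·|:
  R → 3
  ρ[x/u](R) → 3
  σ[a>2](ρ[x/u](R)) → 2
  ρ[e/a](σ[a>2](ρ[x/u](R))) → 2
  S → 4
  (ρ[e/a](σ[a>2](ρ[x/u](R))) ⋈[e=b] S) → 1
E2 stepwise |·|:
  S → 4
  R → 3
  ρ[x/u](R) → 3
  σ[a>2](ρ[x/u](R)) → 2
  ρ[e/a](σ[a>2](ρ[x/u](R))) → 2
  (S ⋈[b=e] ρ[e/a](σ[a>2](ρ[x/u](R)))) → 1
  π[v,e,x,d,b]((S ⋈[b=e] ρ[e/a](σ[a>2](ρ[x/u](R))))) → 1

E1 and E2 produce the same multiset:
v | e | x | d | b
p | 7 | q | 3 | 7

yes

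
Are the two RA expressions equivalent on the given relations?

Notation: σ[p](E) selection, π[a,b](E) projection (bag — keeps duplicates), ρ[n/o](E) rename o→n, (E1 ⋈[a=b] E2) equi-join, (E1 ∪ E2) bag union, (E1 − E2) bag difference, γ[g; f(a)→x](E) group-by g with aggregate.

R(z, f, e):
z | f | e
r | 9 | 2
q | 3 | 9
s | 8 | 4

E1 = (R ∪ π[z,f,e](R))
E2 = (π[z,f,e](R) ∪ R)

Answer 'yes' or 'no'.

E1 subexpression sizes:
  R → 3
  R → 3
  π[z,f,e](R) → 3
  (R ∪ π[z,f,e](R)) → 6
E2 subexpression sizes:
  R → 3
  π[z,f,e](R) → 3
  R → 3
  (π[z,f,e](R) ∪ R) → 6

E1 and E2 produce the same multiset:
z | f | e
q | 3 | 9
q | 3 | 9
r | 9 | 2
r | 9 | 2
s | 8 | 4
s | 8 | 4

yes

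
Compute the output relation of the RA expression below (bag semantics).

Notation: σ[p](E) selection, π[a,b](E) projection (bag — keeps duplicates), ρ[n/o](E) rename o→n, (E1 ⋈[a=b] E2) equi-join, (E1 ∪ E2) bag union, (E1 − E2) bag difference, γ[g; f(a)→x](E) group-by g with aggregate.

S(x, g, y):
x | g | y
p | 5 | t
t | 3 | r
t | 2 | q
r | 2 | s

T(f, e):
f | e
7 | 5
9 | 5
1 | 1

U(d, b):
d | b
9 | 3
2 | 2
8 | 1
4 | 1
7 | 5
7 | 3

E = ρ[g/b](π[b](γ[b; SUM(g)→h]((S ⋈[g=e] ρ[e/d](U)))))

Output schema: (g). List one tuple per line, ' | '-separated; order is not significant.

Stepwise |·|:
  S → 4
  U → 6
  ρ[e/d](U) → 6
  (S ⋈[g=e] ρ[e/d](U)) → 2
  γ[b; SUM(g)→h]((S ⋈[g=e] ρ[e/d](U))) → 1
  π[b](γ[b; SUM(g)→h]((S ⋈[g=e] ρ[e/d](U)))) → 1
  ρ[g/b](π[b](γ[b; SUM(g)→h]((S ⋈[g=e] ρ[e/d](U))))) → 1

== RESULT ==
g
2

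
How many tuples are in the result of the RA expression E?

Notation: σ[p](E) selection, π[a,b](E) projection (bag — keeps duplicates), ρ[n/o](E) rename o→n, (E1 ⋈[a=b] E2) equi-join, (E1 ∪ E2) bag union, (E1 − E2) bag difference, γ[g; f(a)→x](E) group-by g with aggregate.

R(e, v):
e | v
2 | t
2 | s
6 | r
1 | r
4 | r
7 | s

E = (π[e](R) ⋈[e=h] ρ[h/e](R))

Per-node cardinality:
  R → 6
  π[e](R) → 6
  R → 6
  ρ[h/e](R) → 6
  (π[e](R) ⋈[e=h] ρ[h/e](R)) → 8

|E| = 8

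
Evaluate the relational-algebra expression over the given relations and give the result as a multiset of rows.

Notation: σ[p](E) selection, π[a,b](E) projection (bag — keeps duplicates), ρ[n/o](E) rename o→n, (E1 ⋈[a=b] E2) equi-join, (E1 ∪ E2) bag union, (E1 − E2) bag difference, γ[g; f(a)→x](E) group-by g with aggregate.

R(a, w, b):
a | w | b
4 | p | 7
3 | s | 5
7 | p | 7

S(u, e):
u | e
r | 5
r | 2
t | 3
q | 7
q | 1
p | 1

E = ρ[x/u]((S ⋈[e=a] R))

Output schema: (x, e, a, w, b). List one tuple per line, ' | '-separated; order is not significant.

Subexpression sizes:
  S → 6
  R → 3
  (S ⋈[e=a] R) → 2
  ρ[x/u]((S ⋈[e=a] R)) → 2

== RESULT ==
x | e | a | w | b
q | 7 | 7 | p | 7
t | 3 | 3 | s | 5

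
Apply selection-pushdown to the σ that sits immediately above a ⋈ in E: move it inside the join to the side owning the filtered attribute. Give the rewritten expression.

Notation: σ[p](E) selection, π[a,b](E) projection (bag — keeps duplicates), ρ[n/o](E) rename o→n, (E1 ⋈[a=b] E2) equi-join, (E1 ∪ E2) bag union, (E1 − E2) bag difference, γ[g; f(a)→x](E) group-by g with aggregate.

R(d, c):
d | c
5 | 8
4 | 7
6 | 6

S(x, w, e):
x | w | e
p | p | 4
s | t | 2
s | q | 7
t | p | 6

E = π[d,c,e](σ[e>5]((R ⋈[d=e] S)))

σ filters on e, owned by the right side.
E' = π[d,c,e]((R ⋈[d=e] σ[e>5](S)))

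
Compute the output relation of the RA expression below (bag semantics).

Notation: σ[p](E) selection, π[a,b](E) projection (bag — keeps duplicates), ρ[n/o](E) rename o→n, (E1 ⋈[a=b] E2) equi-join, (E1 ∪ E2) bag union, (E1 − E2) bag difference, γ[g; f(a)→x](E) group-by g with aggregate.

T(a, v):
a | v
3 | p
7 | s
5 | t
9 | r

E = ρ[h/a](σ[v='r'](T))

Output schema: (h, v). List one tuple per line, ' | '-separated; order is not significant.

Stepwise |·|:
  T → 4
  σ[v='r'](T) → 1
  ρ[h/a](σ[v='r'](T)) → 1

== RESULT ==
h | v
9 | r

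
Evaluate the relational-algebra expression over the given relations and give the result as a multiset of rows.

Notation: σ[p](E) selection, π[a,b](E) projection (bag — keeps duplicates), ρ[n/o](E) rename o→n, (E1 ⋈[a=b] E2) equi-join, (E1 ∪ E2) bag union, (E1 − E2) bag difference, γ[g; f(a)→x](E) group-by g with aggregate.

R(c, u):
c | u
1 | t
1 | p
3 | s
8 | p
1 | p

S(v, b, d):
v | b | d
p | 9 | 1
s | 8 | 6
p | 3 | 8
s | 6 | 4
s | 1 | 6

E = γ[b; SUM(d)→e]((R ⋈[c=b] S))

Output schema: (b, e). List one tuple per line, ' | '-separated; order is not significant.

Subexpression sizes:
  R → 5
  S → 5
  (R ⋈[c=b] S) → 5
  γ[b; SUM(d)→e]((R ⋈[c=b] S)) → 3

== RESULT ==
b | e
1 | 18
3 | 8
8 | 6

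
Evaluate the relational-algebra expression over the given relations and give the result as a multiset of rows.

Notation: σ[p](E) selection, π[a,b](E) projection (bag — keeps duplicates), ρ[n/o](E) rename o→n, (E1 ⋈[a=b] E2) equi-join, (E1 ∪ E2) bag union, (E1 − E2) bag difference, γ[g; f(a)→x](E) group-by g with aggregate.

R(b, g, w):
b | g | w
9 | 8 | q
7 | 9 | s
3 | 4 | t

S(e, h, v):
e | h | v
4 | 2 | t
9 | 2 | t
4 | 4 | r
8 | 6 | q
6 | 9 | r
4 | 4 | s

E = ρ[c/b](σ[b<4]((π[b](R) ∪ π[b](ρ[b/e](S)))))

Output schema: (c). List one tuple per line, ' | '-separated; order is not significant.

Subexpression sizes:
  R → 3
  π[b](R) → 3
  S → 6
  ρ[b/e](S) → 6
  π[b](ρ[b/e](S)) → 6
  (π[b](R) ∪ π[b](ρ[b/e](S))) → 9
  σ[b<4]((π[b](R) ∪ π[b](ρ[b/e](S)))) → 1
  ρ[c/b](σ[b<4]((π[b](R) ∪ π[b](ρ[b/e](S))))) → 1

== RESULT ==
c
3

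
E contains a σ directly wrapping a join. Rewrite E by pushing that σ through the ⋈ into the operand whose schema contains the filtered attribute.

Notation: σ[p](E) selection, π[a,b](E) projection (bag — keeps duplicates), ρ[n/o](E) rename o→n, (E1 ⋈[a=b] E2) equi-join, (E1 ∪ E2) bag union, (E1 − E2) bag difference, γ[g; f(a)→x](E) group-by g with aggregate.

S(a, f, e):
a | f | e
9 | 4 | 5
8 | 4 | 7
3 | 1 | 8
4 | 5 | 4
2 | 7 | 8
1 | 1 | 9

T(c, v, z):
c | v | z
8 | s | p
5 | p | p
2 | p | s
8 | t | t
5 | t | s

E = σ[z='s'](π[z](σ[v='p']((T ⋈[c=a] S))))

σ filters on v, owned by the left side.
E' = σ[z='s'](π[z]((σ[v='p'](T) ⋈[c=a] S)))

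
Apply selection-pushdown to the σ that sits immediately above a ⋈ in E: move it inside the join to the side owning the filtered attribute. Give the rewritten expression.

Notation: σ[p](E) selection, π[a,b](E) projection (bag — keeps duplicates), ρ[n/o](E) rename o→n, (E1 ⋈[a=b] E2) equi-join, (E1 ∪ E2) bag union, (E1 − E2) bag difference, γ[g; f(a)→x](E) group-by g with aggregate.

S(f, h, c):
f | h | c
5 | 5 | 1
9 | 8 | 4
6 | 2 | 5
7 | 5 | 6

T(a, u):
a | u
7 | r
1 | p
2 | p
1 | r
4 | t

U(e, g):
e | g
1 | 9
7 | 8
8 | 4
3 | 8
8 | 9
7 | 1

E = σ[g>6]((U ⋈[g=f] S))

σ filters on g, owned by the left side.
E' = (σ[g>6](U) ⋈[g=f] S)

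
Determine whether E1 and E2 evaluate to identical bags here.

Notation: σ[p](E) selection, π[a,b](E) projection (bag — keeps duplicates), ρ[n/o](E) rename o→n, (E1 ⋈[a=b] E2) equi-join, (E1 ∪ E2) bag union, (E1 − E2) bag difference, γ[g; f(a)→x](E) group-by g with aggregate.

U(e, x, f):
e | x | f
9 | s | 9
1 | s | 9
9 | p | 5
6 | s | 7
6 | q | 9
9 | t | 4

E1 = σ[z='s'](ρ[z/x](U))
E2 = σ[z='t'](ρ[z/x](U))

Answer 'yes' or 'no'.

E1 stepwise |·|:
  U → 6
  ρ[z/x](U) → 6
  σ[z='s'](ρ[z/x](U)) → 3
E2 stepwise |·|:
  U → 6
  ρ[z/x](U) → 6
  σ[z='t'](ρ[z/x](U)) → 1

E1 result:
e | z | f
1 | s | 9
6 | s | 7
9 | s | 9
E2 result:
e | z | f
9 | t | 4
Witness: (1, 's', 9) appears 1× in E1 but 0× in E2.

no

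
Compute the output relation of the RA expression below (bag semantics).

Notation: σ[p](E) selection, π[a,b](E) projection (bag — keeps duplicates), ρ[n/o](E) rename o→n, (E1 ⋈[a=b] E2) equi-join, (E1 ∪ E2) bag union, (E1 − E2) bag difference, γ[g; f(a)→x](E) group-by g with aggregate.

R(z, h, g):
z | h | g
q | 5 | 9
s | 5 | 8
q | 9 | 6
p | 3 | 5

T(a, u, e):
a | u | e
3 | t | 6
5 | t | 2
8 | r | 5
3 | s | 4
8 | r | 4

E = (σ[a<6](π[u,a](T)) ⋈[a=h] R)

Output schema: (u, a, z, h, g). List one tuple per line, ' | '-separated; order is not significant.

Per-node cardinality:
  T → 5
  π[u,a](T) → 5
  σ[a<6](π[u,a](T)) → 3
  R → 4
  (σ[a<6](π[u,a](T)) ⋈[a=h] R) → 4

== RESULT ==
u | a | z | h | g
s | 3 | p | 3 | 5
t | 3 | p | 3 | 5
t | 5 | q | 5 | 9
t | 5 | s | 5 | 8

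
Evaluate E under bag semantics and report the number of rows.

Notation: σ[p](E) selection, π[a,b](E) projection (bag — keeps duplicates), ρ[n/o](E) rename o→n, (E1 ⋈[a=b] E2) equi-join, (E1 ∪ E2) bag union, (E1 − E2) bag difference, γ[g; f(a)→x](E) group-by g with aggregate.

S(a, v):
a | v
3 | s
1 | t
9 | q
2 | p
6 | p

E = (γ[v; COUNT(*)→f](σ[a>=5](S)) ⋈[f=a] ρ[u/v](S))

Per-node cardinality:
  S → 5
  σ[a>=5](S) → 2
  γ[v; COUNT(*)→f](σ[a>=5](S)) → 2
  S → 5
  ρ[u/v](S) → 5
  (γ[v; COUNT(*)→f](σ[a>=5](S)) ⋈[f=a] ρ[u/v](S)) → 2

|E| = 2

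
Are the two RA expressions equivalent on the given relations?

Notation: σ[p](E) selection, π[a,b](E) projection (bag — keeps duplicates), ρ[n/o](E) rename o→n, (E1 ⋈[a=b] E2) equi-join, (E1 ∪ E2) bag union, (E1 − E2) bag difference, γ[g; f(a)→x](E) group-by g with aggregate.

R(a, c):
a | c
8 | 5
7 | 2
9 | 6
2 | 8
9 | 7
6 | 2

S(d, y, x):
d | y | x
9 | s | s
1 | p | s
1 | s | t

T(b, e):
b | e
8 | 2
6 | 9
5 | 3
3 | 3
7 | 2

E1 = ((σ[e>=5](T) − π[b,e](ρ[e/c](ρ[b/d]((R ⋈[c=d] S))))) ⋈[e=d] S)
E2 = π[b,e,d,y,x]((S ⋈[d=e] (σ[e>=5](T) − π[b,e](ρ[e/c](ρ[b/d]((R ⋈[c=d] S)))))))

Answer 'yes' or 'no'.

E1 stepwise |·|:
  T → 5
  σ[e>=5](T) → 1
  R → 6
  S → 3
  (R ⋈[c=d] S) → 0
  ρ[b/d]((R ⋈[c=d] S)) → 0
  ρ[e/c](ρ[b/d]((R ⋈[c=d] S))) → 0
  π[b,e](ρ[e/c](ρ[b/d]((R ⋈[c=d] S)))) → 0
  (σ[e>=5](T) − π[b,e](ρ[e/c](ρ[b/d]((R ⋈[c=d] S))))) → 1
  S → 3
  ((σ[e>=5](T) − π[b,e](ρ[e/c](ρ[b/d]((R ⋈[c=d] S))))) ⋈[e=d] S) → 1
E2 stepwise |·|:
  S → 3
  T → 5
  σ[e>=5](T) → 1
  R → 6
  S → 3
  (R ⋈[c=d] S) → 0
  ρ[b/d]((R ⋈[c=d] S)) → 0
  ρ[e/c](ρ[b/d]((R ⋈[c=d] S))) → 0
  π[b,e](ρ[e/c](ρ[b/d]((R ⋈[c=d] S)))) → 0
  (σ[e>=5](T) − π[b,e](ρ[e/c](ρ[b/d]((R ⋈[c=d] S))))) → 1
  (S ⋈[d=e] (σ[e>=5](T) − π[b,e](ρ[e/c](ρ[b/d]((R ⋈[c=d] S)))))) → 1
  π[b,e,d,y,x]((S ⋈[d=e] (σ[e>=5](T) − π[b,e](ρ[e/c](ρ[b/d]((R ⋈[c=d] S))))))) → 1

E1 and E2 produce the same multiset:
b | e | d | y | x
6 | 9 | 9 | s | s

yes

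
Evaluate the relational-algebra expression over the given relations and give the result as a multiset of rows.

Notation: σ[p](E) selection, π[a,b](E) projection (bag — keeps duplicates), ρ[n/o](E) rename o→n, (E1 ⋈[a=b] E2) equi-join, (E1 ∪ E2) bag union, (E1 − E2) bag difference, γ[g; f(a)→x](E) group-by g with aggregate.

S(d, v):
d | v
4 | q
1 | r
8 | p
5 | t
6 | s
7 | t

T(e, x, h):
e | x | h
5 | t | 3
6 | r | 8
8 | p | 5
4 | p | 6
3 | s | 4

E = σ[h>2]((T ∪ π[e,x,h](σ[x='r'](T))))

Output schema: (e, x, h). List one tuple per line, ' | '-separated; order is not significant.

Subexpression sizes:
  T → 5
  T → 5
  σ[x='r'](T) → 1
  π[e,x,h](σ[x='r'](T)) → 1
  (T ∪ π[e,x,h](σ[x='r'](T))) → 6
  σ[h>2]((T ∪ π[e,x,h](σ[x='r'](T)))) → 6

== RESULT ==
e | x | h
3 | s | 4
4 | p | 6
5 | t | 3
6 | r | 8
6 | r | 8
8 | p | 5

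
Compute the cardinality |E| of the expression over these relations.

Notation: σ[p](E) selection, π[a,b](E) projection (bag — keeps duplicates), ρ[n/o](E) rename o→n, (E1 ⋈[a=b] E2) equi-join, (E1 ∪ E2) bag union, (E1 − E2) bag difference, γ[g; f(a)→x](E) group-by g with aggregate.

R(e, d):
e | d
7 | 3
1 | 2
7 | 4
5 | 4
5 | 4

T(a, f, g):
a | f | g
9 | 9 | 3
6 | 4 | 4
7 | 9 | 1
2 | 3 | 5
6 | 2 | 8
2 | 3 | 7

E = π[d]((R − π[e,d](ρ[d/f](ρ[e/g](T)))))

Per-node cardinality:
  R → 5
  T → 6
  ρ[e/g](T) → 6
  ρ[d/f](ρ[e/g](T)) → 6
  π[e,d](ρ[d/f](ρ[e/g](T))) → 6
  (R − π[e,d](ρ[d/f](ρ[e/g](T)))) → 4
  π[d]((R − π[e,d](ρ[d/f](ρ[e/g](T))))) → 4

|E| = 4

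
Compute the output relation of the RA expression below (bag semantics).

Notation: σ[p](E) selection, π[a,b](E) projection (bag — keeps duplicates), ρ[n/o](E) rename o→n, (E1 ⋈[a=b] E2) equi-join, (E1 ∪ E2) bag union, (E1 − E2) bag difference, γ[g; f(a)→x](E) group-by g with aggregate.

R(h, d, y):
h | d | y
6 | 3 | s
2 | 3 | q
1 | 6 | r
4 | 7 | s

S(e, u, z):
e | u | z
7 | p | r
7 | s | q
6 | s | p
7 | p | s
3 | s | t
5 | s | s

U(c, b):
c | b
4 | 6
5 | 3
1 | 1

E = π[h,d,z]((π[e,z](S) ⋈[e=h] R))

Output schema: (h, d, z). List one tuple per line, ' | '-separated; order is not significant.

Stepwise |·|:
  S → 6
  π[e,z](S) → 6
  R → 4
  (π[e,z](S) ⋈[e=h] R) → 1
  π[h,d,z]((π[e,z](S) ⋈[e=h] R)) → 1

== RESULT ==
h | d | z
6 | 3 | p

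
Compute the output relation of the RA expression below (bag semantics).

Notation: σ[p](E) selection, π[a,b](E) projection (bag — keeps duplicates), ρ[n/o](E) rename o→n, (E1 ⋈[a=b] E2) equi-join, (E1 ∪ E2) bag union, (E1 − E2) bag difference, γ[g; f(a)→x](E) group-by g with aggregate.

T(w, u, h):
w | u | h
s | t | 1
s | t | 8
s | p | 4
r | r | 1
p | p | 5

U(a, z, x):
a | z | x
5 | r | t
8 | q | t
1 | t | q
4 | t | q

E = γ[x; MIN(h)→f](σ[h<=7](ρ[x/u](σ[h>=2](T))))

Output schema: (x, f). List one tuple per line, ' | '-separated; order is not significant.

Subexpression sizes:
  T → 5
  σ[h>=2](T) → 3
  ρ[x/u](σ[h>=2](T)) → 3
  σ[h<=7](ρ[x/u](σ[h>=2](T))) → 2
  γ[x; MIN(h)→f](σ[h<=7](ρ[x/u](σ[h>=2](T)))) → 1

== RESULT ==
x | f
p | 4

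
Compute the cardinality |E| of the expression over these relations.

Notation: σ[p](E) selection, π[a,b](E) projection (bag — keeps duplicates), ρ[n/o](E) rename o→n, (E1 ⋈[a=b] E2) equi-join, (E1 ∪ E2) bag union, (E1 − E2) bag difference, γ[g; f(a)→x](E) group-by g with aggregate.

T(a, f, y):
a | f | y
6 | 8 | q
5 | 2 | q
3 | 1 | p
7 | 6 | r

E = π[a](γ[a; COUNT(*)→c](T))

Subexpression sizes:
  T → 4
  γ[a; COUNT(*)→c](T) → 4
  π[a](γ[a; COUNT(*)→c](T)) → 4

|E| = 4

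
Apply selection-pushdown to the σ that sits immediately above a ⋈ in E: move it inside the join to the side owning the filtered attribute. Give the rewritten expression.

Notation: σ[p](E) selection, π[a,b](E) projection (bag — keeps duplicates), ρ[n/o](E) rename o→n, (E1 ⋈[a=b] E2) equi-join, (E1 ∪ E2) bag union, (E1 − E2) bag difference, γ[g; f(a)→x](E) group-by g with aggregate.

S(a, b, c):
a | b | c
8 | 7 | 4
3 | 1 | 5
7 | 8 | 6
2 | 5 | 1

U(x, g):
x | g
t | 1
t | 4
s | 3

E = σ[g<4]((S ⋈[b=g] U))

σ filters on g, owned by the right side.
E' = (S ⋈[b=g] σ[g<4](U))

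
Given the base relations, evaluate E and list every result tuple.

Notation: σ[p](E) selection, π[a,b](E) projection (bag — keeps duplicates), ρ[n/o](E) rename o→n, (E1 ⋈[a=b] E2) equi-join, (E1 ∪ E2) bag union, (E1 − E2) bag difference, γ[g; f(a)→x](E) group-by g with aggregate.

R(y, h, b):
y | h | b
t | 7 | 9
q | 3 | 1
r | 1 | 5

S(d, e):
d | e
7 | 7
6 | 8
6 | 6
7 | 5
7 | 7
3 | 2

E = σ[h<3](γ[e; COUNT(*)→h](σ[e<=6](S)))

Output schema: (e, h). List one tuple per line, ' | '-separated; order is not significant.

Per-node cardinality:
  S → 6
  σ[e<=6](S) → 3
  γ[e; COUNT(*)→h](σ[e<=6](S)) → 3
  σ[h<3](γ[e; COUNT(*)→h](σ[e<=6](S))) → 3

== RESULT ==
e | h
2 | 1
5 | 1
6 | 1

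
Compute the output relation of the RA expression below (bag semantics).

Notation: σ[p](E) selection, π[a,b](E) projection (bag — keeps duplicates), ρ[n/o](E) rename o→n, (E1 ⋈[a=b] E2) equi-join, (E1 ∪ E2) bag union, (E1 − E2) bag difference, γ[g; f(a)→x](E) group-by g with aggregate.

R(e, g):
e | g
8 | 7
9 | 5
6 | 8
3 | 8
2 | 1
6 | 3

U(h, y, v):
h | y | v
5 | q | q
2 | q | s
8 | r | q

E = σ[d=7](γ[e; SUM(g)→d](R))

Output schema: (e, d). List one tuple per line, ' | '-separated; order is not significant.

Subexpression sizes:
  R → 6
  γ[e; SUM(g)→d](R) → 5
  σ[d=7](γ[e; SUM(g)→d](R)) → 1

== RESULT ==
e | d
8 | 7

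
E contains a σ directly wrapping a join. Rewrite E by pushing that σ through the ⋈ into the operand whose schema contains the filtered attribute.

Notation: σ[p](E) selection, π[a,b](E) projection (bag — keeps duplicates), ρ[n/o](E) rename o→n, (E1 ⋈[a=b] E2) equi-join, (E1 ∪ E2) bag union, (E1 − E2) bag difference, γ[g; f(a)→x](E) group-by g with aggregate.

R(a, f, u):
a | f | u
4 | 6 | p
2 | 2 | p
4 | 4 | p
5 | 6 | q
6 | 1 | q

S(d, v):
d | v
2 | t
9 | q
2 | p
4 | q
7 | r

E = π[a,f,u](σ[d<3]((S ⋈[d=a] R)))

σ filters on d, owned by the left side.
E' = π[a,f,u]((σ[d<3](S) ⋈[d=a] R))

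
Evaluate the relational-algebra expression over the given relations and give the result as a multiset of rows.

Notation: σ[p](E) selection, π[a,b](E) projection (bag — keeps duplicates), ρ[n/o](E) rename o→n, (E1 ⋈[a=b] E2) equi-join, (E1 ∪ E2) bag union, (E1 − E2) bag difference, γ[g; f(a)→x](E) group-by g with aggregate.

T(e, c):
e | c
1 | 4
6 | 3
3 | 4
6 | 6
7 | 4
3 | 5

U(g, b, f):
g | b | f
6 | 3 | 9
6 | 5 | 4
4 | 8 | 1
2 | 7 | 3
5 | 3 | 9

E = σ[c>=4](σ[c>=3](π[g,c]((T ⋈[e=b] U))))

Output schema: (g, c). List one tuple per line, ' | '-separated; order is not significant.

Subexpression sizes:
  T → 6
  U → 5
  (T ⋈[e=b] U) → 5
  π[g,c]((T ⋈[e=b] U)) → 5
  σ[c>=3](π[g,c]((T ⋈[e=b] U))) → 5
  σ[c>=4](σ[c>=3](π[g,c]((T ⋈[e=b] U)))) → 5

== RESULT ==
g | c
2 | 4
5 | 4
5 | 5
6 | 4
6 | 5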